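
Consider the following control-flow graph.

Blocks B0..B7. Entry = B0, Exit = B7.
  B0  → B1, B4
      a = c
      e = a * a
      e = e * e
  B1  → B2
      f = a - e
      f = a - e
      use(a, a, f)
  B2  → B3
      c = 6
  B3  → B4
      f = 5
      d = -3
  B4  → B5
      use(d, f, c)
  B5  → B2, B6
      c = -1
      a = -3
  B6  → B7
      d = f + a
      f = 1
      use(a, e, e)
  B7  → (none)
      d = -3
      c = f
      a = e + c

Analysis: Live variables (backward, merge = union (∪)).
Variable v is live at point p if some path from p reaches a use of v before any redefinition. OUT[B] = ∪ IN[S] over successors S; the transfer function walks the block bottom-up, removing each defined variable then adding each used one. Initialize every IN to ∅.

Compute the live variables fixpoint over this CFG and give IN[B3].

Answer: {c, e}

Working:
Converged values:
  B0: | IN={c, d, f} | OUT={a, c, d, e, f}
  B1: | IN={a, e} | OUT={e}
  B2: | IN={e} | OUT={c, e}
  B3: | IN={c, e} | OUT={c, d, e, f}
  B4: | IN={c, d, e, f} | OUT={e, f}
  B5: | IN={e, f} | OUT={a, e, f}
  B6: | IN={a, e, f} | OUT={e, f}
  B7: | IN={e, f} | OUT={}

Merge at B3: OUT[B3] = IN[B4] = {c, d, e, f}
Applying B3's transfer function to that OUT value gives IN[B3] (row B3 above).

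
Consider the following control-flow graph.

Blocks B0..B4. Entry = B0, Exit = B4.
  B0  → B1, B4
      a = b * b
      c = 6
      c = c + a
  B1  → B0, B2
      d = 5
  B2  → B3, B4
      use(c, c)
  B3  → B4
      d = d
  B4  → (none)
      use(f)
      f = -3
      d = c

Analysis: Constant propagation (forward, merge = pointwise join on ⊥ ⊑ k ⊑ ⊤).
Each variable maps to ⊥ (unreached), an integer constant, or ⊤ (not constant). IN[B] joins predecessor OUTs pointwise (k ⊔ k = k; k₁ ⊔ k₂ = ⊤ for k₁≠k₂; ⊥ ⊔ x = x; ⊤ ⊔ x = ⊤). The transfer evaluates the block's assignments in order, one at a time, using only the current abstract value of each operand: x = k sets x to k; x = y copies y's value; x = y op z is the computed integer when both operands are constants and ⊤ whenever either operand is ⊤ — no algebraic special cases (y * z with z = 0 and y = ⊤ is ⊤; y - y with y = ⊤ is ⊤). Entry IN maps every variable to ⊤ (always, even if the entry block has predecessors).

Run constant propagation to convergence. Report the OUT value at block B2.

Answer: {a: ⊤, b: ⊤, c: ⊤, d: 5, e: ⊤, f: ⊤}

Derivation:
Converged values:
  B0:   IN=(all ⊤)   OUT=(all ⊤)
  B1:   IN=(all ⊤)   OUT={d:5; rest ⊤}
  B2:   IN={d:5; rest ⊤}   OUT={d:5; rest ⊤}
  B3:   IN={d:5; rest ⊤}   OUT={d:5; rest ⊤}
  B4:   IN=(all ⊤)   OUT={f:-3; rest ⊤}

Merge at B2: IN[B2] = OUT[B1] = {a: ⊤, b: ⊤, c: ⊤, d: 5, e: ⊤, f: ⊤}
Applying B2's transfer function to that IN value gives OUT[B2] (row B2 above).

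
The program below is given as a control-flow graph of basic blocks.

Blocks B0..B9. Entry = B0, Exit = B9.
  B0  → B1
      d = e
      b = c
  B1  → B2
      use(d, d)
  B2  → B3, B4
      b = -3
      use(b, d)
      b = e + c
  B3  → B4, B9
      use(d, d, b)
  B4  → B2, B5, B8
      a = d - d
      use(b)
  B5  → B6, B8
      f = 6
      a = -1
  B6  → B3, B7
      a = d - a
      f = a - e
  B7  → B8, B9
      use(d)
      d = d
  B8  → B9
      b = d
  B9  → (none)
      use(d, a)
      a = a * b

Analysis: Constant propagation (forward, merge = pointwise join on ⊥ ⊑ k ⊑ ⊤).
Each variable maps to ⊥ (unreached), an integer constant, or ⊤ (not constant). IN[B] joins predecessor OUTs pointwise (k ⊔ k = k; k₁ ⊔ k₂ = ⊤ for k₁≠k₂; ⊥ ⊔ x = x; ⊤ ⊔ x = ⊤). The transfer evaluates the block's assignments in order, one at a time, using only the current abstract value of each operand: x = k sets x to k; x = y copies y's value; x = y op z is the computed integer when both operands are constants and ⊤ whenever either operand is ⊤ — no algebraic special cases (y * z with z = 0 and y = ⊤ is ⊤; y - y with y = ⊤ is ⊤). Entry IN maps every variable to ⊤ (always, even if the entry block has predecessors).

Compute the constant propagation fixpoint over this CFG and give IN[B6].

Answer: {a: -1, b: ⊤, c: ⊤, d: ⊤, e: ⊤, f: 6}

Working:
Fixpoint table:
  B0: | IN=(all ⊤) | OUT=(all ⊤)
  B1: | IN=(all ⊤) | OUT=(all ⊤)
  B2: | IN=(all ⊤) | OUT=(all ⊤)
  B3: | IN=(all ⊤) | OUT=(all ⊤)
  B4: | IN=(all ⊤) | OUT=(all ⊤)
  B5: | IN=(all ⊤) | OUT={a:-1, f:6; rest ⊤}
  B6: | IN={a:-1, f:6; rest ⊤} | OUT=(all ⊤)
  B7: | IN=(all ⊤) | OUT=(all ⊤)
  B8: | IN=(all ⊤) | OUT=(all ⊤)
  B9: | IN=(all ⊤) | OUT=(all ⊤)

Merge at B6: IN[B6] = OUT[B5] = {a: -1, b: ⊤, c: ⊤, d: ⊤, e: ⊤, f: 6}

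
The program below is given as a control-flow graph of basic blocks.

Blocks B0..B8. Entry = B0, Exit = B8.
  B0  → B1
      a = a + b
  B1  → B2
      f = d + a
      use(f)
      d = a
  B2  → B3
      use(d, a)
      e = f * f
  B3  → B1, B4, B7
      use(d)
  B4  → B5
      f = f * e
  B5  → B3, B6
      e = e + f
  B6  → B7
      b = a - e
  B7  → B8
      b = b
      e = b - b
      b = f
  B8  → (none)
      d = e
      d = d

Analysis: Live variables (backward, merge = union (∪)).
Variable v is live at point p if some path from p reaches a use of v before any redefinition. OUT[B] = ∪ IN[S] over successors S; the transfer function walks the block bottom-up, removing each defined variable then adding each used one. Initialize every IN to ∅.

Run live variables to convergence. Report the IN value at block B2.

Answer: {a, b, d, f}

Derivation:
Converged values:
  B0: | IN={a, b, d} | OUT={a, b, d}
  B1: | IN={a, b, d} | OUT={a, b, d, f}
  B2: | IN={a, b, d, f} | OUT={a, b, d, e, f}
  B3: | IN={a, b, d, e, f} | OUT={a, b, d, e, f}
  B4: | IN={a, b, d, e, f} | OUT={a, b, d, e, f}
  B5: | IN={a, b, d, e, f} | OUT={a, b, d, e, f}
  B6: | IN={a, e, f} | OUT={b, f}
  B7: | IN={b, f} | OUT={e}
  B8: | IN={e} | OUT={}

Merge at B2: OUT[B2] = IN[B3] = {a, b, d, e, f}
Applying B2's transfer function to that OUT value gives IN[B2] (row B2 above).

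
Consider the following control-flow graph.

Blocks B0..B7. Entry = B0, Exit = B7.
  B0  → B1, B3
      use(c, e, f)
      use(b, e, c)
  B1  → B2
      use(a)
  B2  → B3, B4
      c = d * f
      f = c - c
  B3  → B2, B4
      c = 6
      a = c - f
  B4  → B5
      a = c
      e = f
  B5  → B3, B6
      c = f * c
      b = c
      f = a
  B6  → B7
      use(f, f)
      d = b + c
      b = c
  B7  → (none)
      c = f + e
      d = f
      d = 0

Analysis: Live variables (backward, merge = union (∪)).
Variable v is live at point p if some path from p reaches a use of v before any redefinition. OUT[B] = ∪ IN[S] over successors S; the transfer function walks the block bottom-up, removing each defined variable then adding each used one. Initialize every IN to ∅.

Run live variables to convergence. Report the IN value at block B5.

Answer: {a, c, d, e, f}

Trace:
Converged values:
  B0:   IN={a, b, c, d, e, f}   OUT={a, d, f}
  B1:   IN={a, d, f}   OUT={d, f}
  B2:   IN={d, f}   OUT={c, d, f}
  B3:   IN={d, f}   OUT={c, d, f}
  B4:   IN={c, d, f}   OUT={a, c, d, e, f}
  B5:   IN={a, c, d, e, f}   OUT={b, c, d, e, f}
  B6:   IN={b, c, e, f}   OUT={e, f}
  B7:   IN={e, f}   OUT={}

Merge at B5: OUT[B5] = IN[B3] ⊔ IN[B6] = {b, c, d, e, f}
Applying B5's transfer function to that OUT value gives IN[B5] (row B5 above).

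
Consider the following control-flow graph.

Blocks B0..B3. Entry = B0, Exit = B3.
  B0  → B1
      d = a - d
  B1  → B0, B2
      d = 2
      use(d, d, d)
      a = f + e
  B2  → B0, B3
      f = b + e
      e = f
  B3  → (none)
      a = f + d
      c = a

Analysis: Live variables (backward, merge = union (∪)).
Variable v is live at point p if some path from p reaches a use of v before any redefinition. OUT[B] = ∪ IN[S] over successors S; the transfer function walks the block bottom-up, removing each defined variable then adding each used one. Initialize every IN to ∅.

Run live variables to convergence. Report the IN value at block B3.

Answer: {d, f}

Trace:
Per-block solution:
  B0:  IN={a, b, d, e, f}  OUT={b, e, f}
  B1:  IN={b, e, f}  OUT={a, b, d, e, f}
  B2:  IN={a, b, d, e}  OUT={a, b, d, e, f}
  B3:  IN={d, f}  OUT={}

B3 is the boundary node: OUT[B3] = {}
Applying B3's transfer function to that OUT value gives IN[B3] (row B3 above).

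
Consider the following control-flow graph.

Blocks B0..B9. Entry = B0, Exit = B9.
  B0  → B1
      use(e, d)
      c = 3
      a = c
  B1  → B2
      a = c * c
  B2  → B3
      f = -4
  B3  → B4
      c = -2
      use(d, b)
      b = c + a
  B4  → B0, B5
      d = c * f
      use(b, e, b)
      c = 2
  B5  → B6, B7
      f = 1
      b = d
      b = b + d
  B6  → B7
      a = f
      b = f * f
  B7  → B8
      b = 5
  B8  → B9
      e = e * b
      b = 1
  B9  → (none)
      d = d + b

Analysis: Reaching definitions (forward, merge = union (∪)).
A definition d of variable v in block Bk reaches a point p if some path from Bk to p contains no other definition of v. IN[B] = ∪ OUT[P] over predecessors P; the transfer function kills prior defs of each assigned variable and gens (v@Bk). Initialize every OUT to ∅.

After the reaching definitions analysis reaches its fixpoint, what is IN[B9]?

Answer: {a@B1, a@B6, b@B8, c@B4, d@B4, e@B8, f@B5}

Trace:
Fixpoint table:
  B0:   IN={a@B1, b@B3, c@B4, d@B4, f@B2}   OUT={a@B0, b@B3, c@B0, d@B4, f@B2}
  B1:   IN={a@B0, b@B3, c@B0, d@B4, f@B2}   OUT={a@B1, b@B3, c@B0, d@B4, f@B2}
  B2:   IN={a@B1, b@B3, c@B0, d@B4, f@B2}   OUT={a@B1, b@B3, c@B0, d@B4, f@B2}
  B3:   IN={a@B1, b@B3, c@B0, d@B4, f@B2}   OUT={a@B1, b@B3, c@B3, d@B4, f@B2}
  B4:   IN={a@B1, b@B3, c@B3, d@B4, f@B2}   OUT={a@B1, b@B3, c@B4, d@B4, f@B2}
  B5:   IN={a@B1, b@B3, c@B4, d@B4, f@B2}   OUT={a@B1, b@B5, c@B4, d@B4, f@B5}
  B6:   IN={a@B1, b@B5, c@B4, d@B4, f@B5}   OUT={a@B6, b@B6, c@B4, d@B4, f@B5}
  B7:   IN={a@B1, a@B6, b@B5, b@B6, c@B4, d@B4, f@B5}   OUT={a@B1, a@B6, b@B7, c@B4, d@B4, f@B5}
  B8:   IN={a@B1, a@B6, b@B7, c@B4, d@B4, f@B5}   OUT={a@B1, a@B6, b@B8, c@B4, d@B4, e@B8, f@B5}
  B9:   IN={a@B1, a@B6, b@B8, c@B4, d@B4, e@B8, f@B5}   OUT={a@B1, a@B6, b@B8, c@B4, d@B9, e@B8, f@B5}

Merge at B9: IN[B9] = OUT[B8] = {a@B1, a@B6, b@B8, c@B4, d@B4, e@B8, f@B5}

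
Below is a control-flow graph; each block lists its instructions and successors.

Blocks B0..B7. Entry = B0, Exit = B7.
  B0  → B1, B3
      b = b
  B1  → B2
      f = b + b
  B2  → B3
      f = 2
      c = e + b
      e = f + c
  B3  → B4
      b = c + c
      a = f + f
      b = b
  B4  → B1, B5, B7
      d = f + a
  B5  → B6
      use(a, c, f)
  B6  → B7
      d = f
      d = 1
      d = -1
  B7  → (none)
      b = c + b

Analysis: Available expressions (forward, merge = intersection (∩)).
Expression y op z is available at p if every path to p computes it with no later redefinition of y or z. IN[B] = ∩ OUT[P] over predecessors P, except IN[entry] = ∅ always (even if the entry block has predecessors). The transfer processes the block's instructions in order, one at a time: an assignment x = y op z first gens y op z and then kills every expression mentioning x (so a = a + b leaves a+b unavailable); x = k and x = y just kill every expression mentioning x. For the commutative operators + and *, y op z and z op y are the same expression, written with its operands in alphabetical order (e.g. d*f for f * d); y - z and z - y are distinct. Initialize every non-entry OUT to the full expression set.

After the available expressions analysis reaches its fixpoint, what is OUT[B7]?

Fixpoint table:
  B0:   IN={}   OUT={}
  B1:   IN={}   OUT={b+b}
  B2:   IN={b+b}   OUT={b+b, c+f}
  B3:   IN={}   OUT={c+c, f+f}
  B4:   IN={c+c, f+f}   OUT={a+f, c+c, f+f}
  B5:   IN={a+f, c+c, f+f}   OUT={a+f, c+c, f+f}
  B6:   IN={a+f, c+c, f+f}   OUT={a+f, c+c, f+f}
  B7:   IN={a+f, c+c, f+f}   OUT={a+f, c+c, f+f}

Merge at B7: IN[B7] = OUT[B4] ∩ OUT[B6] = {a+f, c+c, f+f}
Applying B7's transfer function to that IN value gives OUT[B7] (row B7 above).

Answer: {a+f, c+c, f+f}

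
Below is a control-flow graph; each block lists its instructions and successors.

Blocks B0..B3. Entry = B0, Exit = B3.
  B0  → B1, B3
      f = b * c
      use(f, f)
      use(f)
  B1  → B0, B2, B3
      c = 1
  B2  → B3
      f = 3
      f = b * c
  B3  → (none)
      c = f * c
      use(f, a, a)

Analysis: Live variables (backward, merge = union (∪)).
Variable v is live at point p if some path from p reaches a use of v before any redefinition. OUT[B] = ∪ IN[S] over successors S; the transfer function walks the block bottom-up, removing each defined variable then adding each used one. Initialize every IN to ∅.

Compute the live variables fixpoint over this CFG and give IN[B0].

Answer: {a, b, c}

Derivation:
Per-block solution:
  B0:  IN={a, b, c}  OUT={a, b, c, f}
  B1:  IN={a, b, f}  OUT={a, b, c, f}
  B2:  IN={a, b, c}  OUT={a, c, f}
  B3:  IN={a, c, f}  OUT={}

Merge at B0: OUT[B0] = IN[B1] ⊔ IN[B3] = {a, b, c, f}
Applying B0's transfer function to that OUT value gives IN[B0] (row B0 above).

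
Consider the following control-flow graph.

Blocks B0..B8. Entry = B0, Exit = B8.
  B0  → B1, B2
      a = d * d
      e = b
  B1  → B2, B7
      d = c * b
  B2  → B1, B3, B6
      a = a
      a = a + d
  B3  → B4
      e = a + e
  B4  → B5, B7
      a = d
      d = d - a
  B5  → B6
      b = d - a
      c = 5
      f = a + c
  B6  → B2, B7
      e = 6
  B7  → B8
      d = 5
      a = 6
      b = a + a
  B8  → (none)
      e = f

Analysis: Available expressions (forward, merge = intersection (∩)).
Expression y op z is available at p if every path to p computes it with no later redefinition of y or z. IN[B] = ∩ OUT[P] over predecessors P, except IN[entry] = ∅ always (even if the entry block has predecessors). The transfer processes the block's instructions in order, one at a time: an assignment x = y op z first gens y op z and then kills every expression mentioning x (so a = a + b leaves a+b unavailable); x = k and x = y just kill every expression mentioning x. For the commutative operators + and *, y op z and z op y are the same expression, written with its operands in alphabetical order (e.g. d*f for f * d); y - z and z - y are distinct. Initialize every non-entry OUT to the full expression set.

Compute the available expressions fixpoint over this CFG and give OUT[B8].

Per-block solution:
  B0: | IN={} | OUT={d*d}
  B1: | IN={} | OUT={b*c}
  B2: | IN={} | OUT={}
  B3: | IN={} | OUT={}
  B4: | IN={} | OUT={}
  B5: | IN={} | OUT={a+c, d-a}
  B6: | IN={} | OUT={}
  B7: | IN={} | OUT={a+a}
  B8: | IN={a+a} | OUT={a+a}

Merge at B8: IN[B8] = OUT[B7] = {a+a}
Applying B8's transfer function to that IN value gives OUT[B8] (row B8 above).

Answer: {a+a}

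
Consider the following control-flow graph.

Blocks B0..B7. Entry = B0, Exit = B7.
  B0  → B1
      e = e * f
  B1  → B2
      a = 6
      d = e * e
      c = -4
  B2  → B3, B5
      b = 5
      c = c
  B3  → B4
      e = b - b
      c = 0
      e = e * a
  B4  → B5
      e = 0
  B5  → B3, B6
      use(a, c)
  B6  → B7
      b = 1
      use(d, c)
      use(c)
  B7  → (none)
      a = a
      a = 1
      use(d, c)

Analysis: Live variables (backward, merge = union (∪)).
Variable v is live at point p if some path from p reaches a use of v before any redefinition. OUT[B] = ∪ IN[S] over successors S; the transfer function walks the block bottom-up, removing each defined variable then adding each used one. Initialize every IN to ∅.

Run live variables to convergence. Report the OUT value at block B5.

Per-block solution:
  B0:  IN={e, f}  OUT={e}
  B1:  IN={e}  OUT={a, c, d}
  B2:  IN={a, c, d}  OUT={a, b, c, d}
  B3:  IN={a, b, d}  OUT={a, b, c, d}
  B4:  IN={a, b, c, d}  OUT={a, b, c, d}
  B5:  IN={a, b, c, d}  OUT={a, b, c, d}
  B6:  IN={a, c, d}  OUT={a, c, d}
  B7:  IN={a, c, d}  OUT={}

Merge at B5: OUT[B5] = IN[B3] ⊔ IN[B6] = {a, b, c, d}

Answer: {a, b, c, d}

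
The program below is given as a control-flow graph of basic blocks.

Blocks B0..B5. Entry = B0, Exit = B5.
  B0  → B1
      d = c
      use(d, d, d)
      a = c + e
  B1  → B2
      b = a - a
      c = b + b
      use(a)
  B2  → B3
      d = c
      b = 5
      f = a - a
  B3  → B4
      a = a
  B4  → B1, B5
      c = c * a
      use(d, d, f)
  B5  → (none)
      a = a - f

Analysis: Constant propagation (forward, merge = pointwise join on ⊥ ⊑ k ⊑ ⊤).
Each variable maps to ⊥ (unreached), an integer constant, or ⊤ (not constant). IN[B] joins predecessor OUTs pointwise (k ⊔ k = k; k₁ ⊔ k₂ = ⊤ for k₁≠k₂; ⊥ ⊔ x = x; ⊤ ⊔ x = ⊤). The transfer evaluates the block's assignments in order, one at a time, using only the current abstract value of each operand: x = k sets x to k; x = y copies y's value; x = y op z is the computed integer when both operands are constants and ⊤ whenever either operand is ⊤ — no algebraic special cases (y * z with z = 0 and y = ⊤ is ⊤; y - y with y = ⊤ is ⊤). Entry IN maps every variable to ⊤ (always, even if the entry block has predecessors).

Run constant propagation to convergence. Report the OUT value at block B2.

Answer: {a: ⊤, b: 5, c: ⊤, d: ⊤, e: ⊤, f: ⊤}

Derivation:
Per-block solution:
  B0:  IN=(all ⊤)  OUT=(all ⊤)
  B1:  IN=(all ⊤)  OUT=(all ⊤)
  B2:  IN=(all ⊤)  OUT={b:5; rest ⊤}
  B3:  IN={b:5; rest ⊤}  OUT={b:5; rest ⊤}
  B4:  IN={b:5; rest ⊤}  OUT={b:5; rest ⊤}
  B5:  IN={b:5; rest ⊤}  OUT={b:5; rest ⊤}

Merge at B2: IN[B2] = OUT[B1] = {a: ⊤, b: ⊤, c: ⊤, d: ⊤, e: ⊤, f: ⊤}
Applying B2's transfer function to that IN value gives OUT[B2] (row B2 above).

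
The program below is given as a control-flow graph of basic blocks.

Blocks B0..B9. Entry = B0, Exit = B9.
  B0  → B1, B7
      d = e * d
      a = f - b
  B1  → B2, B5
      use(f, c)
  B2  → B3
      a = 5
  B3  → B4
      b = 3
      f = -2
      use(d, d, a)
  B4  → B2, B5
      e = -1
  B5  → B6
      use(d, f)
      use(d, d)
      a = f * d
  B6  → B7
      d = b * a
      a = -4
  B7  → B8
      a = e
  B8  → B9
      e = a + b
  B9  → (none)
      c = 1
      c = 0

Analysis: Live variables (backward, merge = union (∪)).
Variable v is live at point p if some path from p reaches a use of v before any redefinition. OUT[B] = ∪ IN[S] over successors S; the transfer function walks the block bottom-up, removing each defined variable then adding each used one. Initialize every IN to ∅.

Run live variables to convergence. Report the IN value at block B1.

Per-block solution:
  B0:  IN={b, c, d, e, f}  OUT={b, c, d, e, f}
  B1:  IN={b, c, d, e, f}  OUT={b, d, e, f}
  B2:  IN={d}  OUT={a, d}
  B3:  IN={a, d}  OUT={b, d, f}
  B4:  IN={b, d, f}  OUT={b, d, e, f}
  B5:  IN={b, d, e, f}  OUT={a, b, e}
  B6:  IN={a, b, e}  OUT={b, e}
  B7:  IN={b, e}  OUT={a, b}
  B8:  IN={a, b}  OUT={}
  B9:  IN={}  OUT={}

Merge at B1: OUT[B1] = IN[B2] ⊔ IN[B5] = {b, d, e, f}
Applying B1's transfer function to that OUT value gives IN[B1] (row B1 above).

Answer: {b, c, d, e, f}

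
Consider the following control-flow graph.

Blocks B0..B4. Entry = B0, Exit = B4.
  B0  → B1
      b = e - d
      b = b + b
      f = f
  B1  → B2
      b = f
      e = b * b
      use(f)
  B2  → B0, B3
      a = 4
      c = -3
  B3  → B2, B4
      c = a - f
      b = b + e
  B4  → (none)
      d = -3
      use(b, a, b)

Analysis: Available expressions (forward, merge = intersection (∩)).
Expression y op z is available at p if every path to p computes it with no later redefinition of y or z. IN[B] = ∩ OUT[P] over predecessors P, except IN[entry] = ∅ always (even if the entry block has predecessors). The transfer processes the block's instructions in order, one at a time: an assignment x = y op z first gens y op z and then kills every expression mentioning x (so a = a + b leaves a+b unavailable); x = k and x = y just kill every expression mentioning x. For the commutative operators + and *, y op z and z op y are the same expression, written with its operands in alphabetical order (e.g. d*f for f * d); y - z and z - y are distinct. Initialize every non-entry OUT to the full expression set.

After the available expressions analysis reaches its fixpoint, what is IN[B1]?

Answer: {e-d}

Derivation:
Fixpoint table:
  B0:   IN={}   OUT={e-d}
  B1:   IN={e-d}   OUT={b*b}
  B2:   IN={}   OUT={}
  B3:   IN={}   OUT={a-f}
  B4:   IN={a-f}   OUT={a-f}

Merge at B1: IN[B1] = OUT[B0] = {e-d}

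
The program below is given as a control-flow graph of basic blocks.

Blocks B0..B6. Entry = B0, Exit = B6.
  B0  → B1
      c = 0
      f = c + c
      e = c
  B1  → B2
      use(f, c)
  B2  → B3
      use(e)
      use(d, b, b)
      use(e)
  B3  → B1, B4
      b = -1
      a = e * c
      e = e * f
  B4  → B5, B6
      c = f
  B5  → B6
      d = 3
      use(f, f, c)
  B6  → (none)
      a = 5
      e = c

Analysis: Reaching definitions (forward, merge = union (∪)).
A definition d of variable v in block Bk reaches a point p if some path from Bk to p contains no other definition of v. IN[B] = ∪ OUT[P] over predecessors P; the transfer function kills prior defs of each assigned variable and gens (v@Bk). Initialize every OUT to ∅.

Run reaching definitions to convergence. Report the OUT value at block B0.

Per-block solution:
  B0:   IN={}   OUT={c@B0, e@B0, f@B0}
  B1:   IN={a@B3, b@B3, c@B0, e@B0, e@B3, f@B0}   OUT={a@B3, b@B3, c@B0, e@B0, e@B3, f@B0}
  B2:   IN={a@B3, b@B3, c@B0, e@B0, e@B3, f@B0}   OUT={a@B3, b@B3, c@B0, e@B0, e@B3, f@B0}
  B3:   IN={a@B3, b@B3, c@B0, e@B0, e@B3, f@B0}   OUT={a@B3, b@B3, c@B0, e@B3, f@B0}
  B4:   IN={a@B3, b@B3, c@B0, e@B3, f@B0}   OUT={a@B3, b@B3, c@B4, e@B3, f@B0}
  B5:   IN={a@B3, b@B3, c@B4, e@B3, f@B0}   OUT={a@B3, b@B3, c@B4, d@B5, e@B3, f@B0}
  B6:   IN={a@B3, b@B3, c@B4, d@B5, e@B3, f@B0}   OUT={a@B6, b@B3, c@B4, d@B5, e@B6, f@B0}

B0 is the boundary node: IN[B0] = {}
Applying B0's transfer function to that IN value gives OUT[B0] (row B0 above).

Answer: {c@B0, e@B0, f@B0}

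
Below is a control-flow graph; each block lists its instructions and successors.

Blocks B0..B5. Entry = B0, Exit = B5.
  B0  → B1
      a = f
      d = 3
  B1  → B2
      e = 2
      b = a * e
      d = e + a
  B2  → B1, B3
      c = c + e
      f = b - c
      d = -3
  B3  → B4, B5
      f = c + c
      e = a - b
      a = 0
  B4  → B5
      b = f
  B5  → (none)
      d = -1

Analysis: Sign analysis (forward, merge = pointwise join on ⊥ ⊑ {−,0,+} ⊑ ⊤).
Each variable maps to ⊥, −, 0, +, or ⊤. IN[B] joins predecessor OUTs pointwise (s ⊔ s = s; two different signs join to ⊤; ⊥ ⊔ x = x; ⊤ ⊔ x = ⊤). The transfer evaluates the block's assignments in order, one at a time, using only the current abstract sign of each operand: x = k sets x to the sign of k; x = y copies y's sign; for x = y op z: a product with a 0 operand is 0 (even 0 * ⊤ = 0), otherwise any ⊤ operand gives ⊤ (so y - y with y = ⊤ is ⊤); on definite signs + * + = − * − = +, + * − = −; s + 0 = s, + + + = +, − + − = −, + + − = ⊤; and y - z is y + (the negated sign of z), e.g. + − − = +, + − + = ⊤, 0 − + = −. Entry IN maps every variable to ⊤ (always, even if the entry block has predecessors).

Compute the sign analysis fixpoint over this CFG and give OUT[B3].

Answer: {a: 0, b: ⊤, c: ⊤, d: -, e: ⊤, f: ⊤}

Trace:
Converged values:
  B0:  IN=(all ⊤)  OUT={d:+; rest ⊤}
  B1:  IN=(all ⊤)  OUT={e:+; rest ⊤}
  B2:  IN={e:+; rest ⊤}  OUT={d:-, e:+; rest ⊤}
  B3:  IN={d:-, e:+; rest ⊤}  OUT={a:0, d:-; rest ⊤}
  B4:  IN={a:0, d:-; rest ⊤}  OUT={a:0, d:-; rest ⊤}
  B5:  IN={a:0, d:-; rest ⊤}  OUT={a:0, d:-; rest ⊤}

Merge at B3: IN[B3] = OUT[B2] = {a: ⊤, b: ⊤, c: ⊤, d: -, e: +, f: ⊤}
Applying B3's transfer function to that IN value gives OUT[B3] (row B3 above).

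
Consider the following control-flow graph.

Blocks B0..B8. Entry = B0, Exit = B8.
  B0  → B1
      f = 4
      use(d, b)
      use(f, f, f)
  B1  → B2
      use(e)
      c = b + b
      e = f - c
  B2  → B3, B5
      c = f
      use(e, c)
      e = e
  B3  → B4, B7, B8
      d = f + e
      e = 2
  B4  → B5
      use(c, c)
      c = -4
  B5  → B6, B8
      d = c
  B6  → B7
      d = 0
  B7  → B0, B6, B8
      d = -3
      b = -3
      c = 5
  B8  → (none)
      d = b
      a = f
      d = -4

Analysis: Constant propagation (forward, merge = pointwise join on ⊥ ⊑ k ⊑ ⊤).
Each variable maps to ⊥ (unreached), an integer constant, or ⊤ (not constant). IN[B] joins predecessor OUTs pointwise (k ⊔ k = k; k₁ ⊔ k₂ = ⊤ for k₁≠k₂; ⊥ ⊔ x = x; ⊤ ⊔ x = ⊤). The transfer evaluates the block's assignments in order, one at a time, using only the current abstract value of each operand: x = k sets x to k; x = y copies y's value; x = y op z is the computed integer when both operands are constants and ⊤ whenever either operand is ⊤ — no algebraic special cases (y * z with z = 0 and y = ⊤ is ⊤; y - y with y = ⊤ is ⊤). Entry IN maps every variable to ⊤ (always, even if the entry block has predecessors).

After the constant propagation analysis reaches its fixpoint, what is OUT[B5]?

Answer: {a: ⊤, b: ⊤, c: ⊤, d: ⊤, e: ⊤, f: 4}

Working:
Fixpoint table:
  B0:   IN=(all ⊤)   OUT={f:4; rest ⊤}
  B1:   IN={f:4; rest ⊤}   OUT={f:4; rest ⊤}
  B2:   IN={f:4; rest ⊤}   OUT={c:4, f:4; rest ⊤}
  B3:   IN={c:4, f:4; rest ⊤}   OUT={c:4, e:2, f:4; rest ⊤}
  B4:   IN={c:4, e:2, f:4; rest ⊤}   OUT={c:-4, e:2, f:4; rest ⊤}
  B5:   IN={f:4; rest ⊤}   OUT={f:4; rest ⊤}
  B6:   IN={f:4; rest ⊤}   OUT={d:0, f:4; rest ⊤}
  B7:   IN={f:4; rest ⊤}   OUT={b:-3, c:5, d:-3, f:4; rest ⊤}
  B8:   IN={f:4; rest ⊤}   OUT={a:4, d:-4, f:4; rest ⊤}

Merge at B5: IN[B5] = OUT[B2] ⊔ OUT[B4] = {a: ⊤, b: ⊤, c: ⊤, d: ⊤, e: ⊤, f: 4}
Applying B5's transfer function to that IN value gives OUT[B5] (row B5 above).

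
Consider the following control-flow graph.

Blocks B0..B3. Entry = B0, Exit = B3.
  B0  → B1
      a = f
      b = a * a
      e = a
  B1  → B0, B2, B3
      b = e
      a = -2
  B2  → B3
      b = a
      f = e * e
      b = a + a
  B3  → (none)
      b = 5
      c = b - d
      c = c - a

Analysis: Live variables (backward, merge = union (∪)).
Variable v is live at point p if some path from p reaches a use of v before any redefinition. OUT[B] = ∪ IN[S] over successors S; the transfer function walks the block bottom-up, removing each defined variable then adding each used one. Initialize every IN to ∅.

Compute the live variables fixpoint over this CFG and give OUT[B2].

Per-block solution:
  B0:   IN={d, f}   OUT={d, e, f}
  B1:   IN={d, e, f}   OUT={a, d, e, f}
  B2:   IN={a, d, e}   OUT={a, d}
  B3:   IN={a, d}   OUT={}

Merge at B2: OUT[B2] = IN[B3] = {a, d}

Answer: {a, d}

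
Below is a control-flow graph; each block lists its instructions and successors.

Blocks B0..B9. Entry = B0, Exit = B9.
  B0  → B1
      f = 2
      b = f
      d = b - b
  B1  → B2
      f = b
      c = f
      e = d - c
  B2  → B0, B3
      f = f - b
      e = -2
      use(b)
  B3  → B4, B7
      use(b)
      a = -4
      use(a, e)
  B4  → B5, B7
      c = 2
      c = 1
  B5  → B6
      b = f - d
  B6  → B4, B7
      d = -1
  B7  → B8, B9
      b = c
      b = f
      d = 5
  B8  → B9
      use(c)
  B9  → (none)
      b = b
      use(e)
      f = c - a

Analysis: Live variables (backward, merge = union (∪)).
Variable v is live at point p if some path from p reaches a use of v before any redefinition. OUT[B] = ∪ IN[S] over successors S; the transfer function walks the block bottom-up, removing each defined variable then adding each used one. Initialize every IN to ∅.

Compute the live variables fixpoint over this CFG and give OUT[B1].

Fixpoint table:
  B0: | IN={} | OUT={b, d}
  B1: | IN={b, d} | OUT={b, c, d, f}
  B2: | IN={b, c, d, f} | OUT={b, c, d, e, f}
  B3: | IN={b, c, d, e, f} | OUT={a, c, d, e, f}
  B4: | IN={a, d, e, f} | OUT={a, c, d, e, f}
  B5: | IN={a, c, d, e, f} | OUT={a, c, e, f}
  B6: | IN={a, c, e, f} | OUT={a, c, d, e, f}
  B7: | IN={a, c, e, f} | OUT={a, b, c, e}
  B8: | IN={a, b, c, e} | OUT={a, b, c, e}
  B9: | IN={a, b, c, e} | OUT={}

Merge at B1: OUT[B1] = IN[B2] = {b, c, d, f}

Answer: {b, c, d, f}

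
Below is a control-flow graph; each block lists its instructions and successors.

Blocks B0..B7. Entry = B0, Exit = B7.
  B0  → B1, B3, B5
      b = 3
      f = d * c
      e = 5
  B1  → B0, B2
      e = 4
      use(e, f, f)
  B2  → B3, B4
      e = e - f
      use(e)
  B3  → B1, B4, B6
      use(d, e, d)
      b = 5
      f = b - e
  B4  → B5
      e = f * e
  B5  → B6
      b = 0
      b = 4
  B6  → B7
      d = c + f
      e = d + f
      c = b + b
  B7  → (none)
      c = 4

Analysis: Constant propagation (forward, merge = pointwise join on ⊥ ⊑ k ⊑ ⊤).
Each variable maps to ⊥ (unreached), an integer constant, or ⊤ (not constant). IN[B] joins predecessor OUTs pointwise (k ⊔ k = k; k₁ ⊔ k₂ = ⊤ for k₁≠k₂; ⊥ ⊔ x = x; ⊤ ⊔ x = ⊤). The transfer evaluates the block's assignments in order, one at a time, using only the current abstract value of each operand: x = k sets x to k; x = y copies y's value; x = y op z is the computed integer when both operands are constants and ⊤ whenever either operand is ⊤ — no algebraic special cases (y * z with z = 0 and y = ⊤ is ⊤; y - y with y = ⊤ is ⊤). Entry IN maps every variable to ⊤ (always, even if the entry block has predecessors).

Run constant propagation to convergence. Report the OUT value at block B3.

Answer: {a: ⊤, b: 5, c: ⊤, d: ⊤, e: ⊤, f: ⊤}

Trace:
Fixpoint table:
  B0:  IN=(all ⊤)  OUT={b:3, e:5; rest ⊤}
  B1:  IN=(all ⊤)  OUT={e:4; rest ⊤}
  B2:  IN={e:4; rest ⊤}  OUT=(all ⊤)
  B3:  IN=(all ⊤)  OUT={b:5; rest ⊤}
  B4:  IN=(all ⊤)  OUT=(all ⊤)
  B5:  IN=(all ⊤)  OUT={b:4; rest ⊤}
  B6:  IN=(all ⊤)  OUT=(all ⊤)
  B7:  IN=(all ⊤)  OUT={c:4; rest ⊤}

Merge at B3: IN[B3] = OUT[B0] ⊔ OUT[B2] = {a: ⊤, b: ⊤, c: ⊤, d: ⊤, e: ⊤, f: ⊤}
Applying B3's transfer function to that IN value gives OUT[B3] (row B3 above).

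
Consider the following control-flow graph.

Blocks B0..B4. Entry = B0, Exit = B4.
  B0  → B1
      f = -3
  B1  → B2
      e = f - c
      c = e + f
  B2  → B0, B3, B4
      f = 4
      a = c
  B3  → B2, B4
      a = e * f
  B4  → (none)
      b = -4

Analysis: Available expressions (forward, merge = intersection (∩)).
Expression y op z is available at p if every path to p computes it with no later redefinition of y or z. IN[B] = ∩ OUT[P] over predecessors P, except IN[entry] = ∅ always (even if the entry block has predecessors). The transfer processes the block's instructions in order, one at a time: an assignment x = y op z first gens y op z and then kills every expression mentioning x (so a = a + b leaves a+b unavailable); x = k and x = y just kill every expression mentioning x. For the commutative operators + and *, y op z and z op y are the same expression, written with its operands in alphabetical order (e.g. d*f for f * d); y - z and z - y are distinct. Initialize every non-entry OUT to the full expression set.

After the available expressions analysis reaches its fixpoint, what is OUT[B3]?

Fixpoint table:
  B0: | IN={} | OUT={}
  B1: | IN={} | OUT={e+f}
  B2: | IN={} | OUT={}
  B3: | IN={} | OUT={e*f}
  B4: | IN={} | OUT={}

Merge at B3: IN[B3] = OUT[B2] = {}
Applying B3's transfer function to that IN value gives OUT[B3] (row B3 above).

Answer: {e*f}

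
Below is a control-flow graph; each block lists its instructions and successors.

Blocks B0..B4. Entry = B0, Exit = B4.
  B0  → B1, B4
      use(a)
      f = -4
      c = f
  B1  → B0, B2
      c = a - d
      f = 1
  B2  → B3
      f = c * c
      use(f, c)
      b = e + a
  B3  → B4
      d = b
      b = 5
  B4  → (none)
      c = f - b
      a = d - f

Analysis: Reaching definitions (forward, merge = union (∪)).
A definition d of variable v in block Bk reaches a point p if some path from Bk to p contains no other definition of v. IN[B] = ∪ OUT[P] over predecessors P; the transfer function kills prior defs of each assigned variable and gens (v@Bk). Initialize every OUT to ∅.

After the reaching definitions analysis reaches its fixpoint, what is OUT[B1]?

Per-block solution:
  B0: | IN={c@B1, f@B1} | OUT={c@B0, f@B0}
  B1: | IN={c@B0, f@B0} | OUT={c@B1, f@B1}
  B2: | IN={c@B1, f@B1} | OUT={b@B2, c@B1, f@B2}
  B3: | IN={b@B2, c@B1, f@B2} | OUT={b@B3, c@B1, d@B3, f@B2}
  B4: | IN={b@B3, c@B0, c@B1, d@B3, f@B0, f@B2} | OUT={a@B4, b@B3, c@B4, d@B3, f@B0, f@B2}

Merge at B1: IN[B1] = OUT[B0] = {c@B0, f@B0}
Applying B1's transfer function to that IN value gives OUT[B1] (row B1 above).

Answer: {c@B1, f@B1}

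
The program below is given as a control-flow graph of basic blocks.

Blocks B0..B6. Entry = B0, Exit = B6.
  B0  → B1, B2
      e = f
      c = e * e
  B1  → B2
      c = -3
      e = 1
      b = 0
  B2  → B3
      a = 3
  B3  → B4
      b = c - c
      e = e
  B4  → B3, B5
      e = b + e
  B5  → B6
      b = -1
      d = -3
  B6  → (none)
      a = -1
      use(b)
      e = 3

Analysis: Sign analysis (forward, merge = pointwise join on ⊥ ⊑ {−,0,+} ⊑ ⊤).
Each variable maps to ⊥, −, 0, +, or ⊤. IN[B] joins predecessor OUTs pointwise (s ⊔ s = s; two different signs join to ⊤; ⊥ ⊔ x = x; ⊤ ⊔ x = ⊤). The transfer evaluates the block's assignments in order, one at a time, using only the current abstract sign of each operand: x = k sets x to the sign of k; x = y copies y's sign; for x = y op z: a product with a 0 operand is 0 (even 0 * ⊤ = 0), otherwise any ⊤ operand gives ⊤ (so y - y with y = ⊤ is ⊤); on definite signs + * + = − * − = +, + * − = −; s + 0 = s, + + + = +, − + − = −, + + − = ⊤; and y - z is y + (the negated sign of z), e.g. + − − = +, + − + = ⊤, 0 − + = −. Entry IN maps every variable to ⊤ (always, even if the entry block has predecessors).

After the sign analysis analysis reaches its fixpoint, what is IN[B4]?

Answer: {a: +, b: ⊤, c: ⊤, d: ⊤, e: ⊤, f: ⊤}

Trace:
Fixpoint table:
  B0:   IN=(all ⊤)   OUT=(all ⊤)
  B1:   IN=(all ⊤)   OUT={b:0, c:-, e:+; rest ⊤}
  B2:   IN=(all ⊤)   OUT={a:+; rest ⊤}
  B3:   IN={a:+; rest ⊤}   OUT={a:+; rest ⊤}
  B4:   IN={a:+; rest ⊤}   OUT={a:+; rest ⊤}
  B5:   IN={a:+; rest ⊤}   OUT={a:+, b:-, d:-; rest ⊤}
  B6:   IN={a:+, b:-, d:-; rest ⊤}   OUT={a:-, b:-, d:-, e:+; rest ⊤}

Merge at B4: IN[B4] = OUT[B3] = {a: +, b: ⊤, c: ⊤, d: ⊤, e: ⊤, f: ⊤}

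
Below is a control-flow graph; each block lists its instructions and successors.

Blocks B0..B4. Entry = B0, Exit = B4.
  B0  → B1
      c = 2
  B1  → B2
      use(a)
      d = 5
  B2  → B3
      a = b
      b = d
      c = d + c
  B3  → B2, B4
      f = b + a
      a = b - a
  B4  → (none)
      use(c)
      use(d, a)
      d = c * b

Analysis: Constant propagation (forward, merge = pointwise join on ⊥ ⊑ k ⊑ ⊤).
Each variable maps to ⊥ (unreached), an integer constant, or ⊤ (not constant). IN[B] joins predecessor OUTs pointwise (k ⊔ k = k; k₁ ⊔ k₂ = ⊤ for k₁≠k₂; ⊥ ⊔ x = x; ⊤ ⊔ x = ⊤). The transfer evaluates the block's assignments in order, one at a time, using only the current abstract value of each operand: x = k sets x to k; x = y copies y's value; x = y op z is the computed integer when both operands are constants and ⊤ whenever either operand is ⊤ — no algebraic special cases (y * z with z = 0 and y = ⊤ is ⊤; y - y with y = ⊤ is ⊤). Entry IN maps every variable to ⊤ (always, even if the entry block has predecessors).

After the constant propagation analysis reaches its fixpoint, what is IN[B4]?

Fixpoint table:
  B0: | IN=(all ⊤) | OUT={c:2; rest ⊤}
  B1: | IN={c:2; rest ⊤} | OUT={c:2, d:5; rest ⊤}
  B2: | IN={d:5; rest ⊤} | OUT={b:5, d:5; rest ⊤}
  B3: | IN={b:5, d:5; rest ⊤} | OUT={b:5, d:5; rest ⊤}
  B4: | IN={b:5, d:5; rest ⊤} | OUT={b:5; rest ⊤}

Merge at B4: IN[B4] = OUT[B3] = {a: ⊤, b: 5, c: ⊤, d: 5, e: ⊤, f: ⊤}

Answer: {a: ⊤, b: 5, c: ⊤, d: 5, e: ⊤, f: ⊤}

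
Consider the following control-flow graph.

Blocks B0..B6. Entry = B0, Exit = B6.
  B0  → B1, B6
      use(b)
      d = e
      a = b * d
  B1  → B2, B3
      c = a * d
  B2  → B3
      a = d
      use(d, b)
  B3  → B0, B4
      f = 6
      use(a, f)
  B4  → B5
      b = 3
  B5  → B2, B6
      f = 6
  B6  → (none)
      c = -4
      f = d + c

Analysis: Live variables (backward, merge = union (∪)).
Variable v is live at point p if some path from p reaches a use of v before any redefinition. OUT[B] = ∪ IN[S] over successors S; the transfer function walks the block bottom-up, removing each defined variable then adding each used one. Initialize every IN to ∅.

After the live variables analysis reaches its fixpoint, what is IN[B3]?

Answer: {a, b, d, e}

Working:
Converged values:
  B0:   IN={b, e}   OUT={a, b, d, e}
  B1:   IN={a, b, d, e}   OUT={a, b, d, e}
  B2:   IN={b, d, e}   OUT={a, b, d, e}
  B3:   IN={a, b, d, e}   OUT={b, d, e}
  B4:   IN={d, e}   OUT={b, d, e}
  B5:   IN={b, d, e}   OUT={b, d, e}
  B6:   IN={d}   OUT={}

Merge at B3: OUT[B3] = IN[B0] ⊔ IN[B4] = {b, d, e}
Applying B3's transfer function to that OUT value gives IN[B3] (row B3 above).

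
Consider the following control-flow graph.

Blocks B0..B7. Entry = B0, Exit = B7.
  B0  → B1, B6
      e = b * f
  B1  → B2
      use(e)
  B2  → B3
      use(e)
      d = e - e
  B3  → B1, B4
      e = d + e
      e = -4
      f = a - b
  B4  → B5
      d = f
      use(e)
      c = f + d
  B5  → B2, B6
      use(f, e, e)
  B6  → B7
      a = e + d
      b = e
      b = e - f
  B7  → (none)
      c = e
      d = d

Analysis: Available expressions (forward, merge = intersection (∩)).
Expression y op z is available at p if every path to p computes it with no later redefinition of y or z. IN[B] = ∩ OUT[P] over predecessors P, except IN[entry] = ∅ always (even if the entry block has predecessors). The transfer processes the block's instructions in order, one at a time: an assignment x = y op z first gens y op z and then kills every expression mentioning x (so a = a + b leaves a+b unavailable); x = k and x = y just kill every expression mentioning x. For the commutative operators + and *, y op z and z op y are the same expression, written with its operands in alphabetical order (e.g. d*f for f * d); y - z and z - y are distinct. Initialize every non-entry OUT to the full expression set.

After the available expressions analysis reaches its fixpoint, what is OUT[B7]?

Converged values:
  B0:  IN={}  OUT={b*f}
  B1:  IN={}  OUT={}
  B2:  IN={}  OUT={e-e}
  B3:  IN={e-e}  OUT={a-b}
  B4:  IN={a-b}  OUT={a-b, d+f}
  B5:  IN={a-b, d+f}  OUT={a-b, d+f}
  B6:  IN={}  OUT={d+e, e-f}
  B7:  IN={d+e, e-f}  OUT={e-f}

Merge at B7: IN[B7] = OUT[B6] = {d+e, e-f}
Applying B7's transfer function to that IN value gives OUT[B7] (row B7 above).

Answer: {e-f}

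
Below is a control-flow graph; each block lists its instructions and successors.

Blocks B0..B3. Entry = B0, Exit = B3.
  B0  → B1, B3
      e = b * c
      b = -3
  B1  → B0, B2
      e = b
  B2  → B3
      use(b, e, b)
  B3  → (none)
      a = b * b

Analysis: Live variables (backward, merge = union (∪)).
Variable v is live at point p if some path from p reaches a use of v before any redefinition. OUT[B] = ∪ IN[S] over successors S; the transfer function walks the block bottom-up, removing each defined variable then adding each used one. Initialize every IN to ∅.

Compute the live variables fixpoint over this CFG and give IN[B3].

Converged values:
  B0:  IN={b, c}  OUT={b, c}
  B1:  IN={b, c}  OUT={b, c, e}
  B2:  IN={b, e}  OUT={b}
  B3:  IN={b}  OUT={}

B3 is the boundary node: OUT[B3] = {}
Applying B3's transfer function to that OUT value gives IN[B3] (row B3 above).

Answer: {b}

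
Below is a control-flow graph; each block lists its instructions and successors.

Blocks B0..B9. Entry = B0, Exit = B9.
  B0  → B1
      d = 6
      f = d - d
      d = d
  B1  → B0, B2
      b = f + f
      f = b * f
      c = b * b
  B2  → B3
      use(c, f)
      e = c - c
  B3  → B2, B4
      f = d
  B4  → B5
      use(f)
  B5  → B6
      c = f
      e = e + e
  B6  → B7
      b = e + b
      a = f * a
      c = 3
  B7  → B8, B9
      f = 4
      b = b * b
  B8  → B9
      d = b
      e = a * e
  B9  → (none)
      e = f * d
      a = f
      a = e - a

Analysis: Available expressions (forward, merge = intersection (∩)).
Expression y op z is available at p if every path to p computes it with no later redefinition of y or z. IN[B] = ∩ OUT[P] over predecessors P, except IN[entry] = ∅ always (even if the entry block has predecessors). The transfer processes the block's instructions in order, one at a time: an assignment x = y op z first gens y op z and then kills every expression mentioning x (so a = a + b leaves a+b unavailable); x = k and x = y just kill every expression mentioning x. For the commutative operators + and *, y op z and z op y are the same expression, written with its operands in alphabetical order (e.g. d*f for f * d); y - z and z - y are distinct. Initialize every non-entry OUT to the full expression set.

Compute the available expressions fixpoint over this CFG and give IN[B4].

Answer: {b*b, c-c}

Working:
Converged values:
  B0: | IN={} | OUT={}
  B1: | IN={} | OUT={b*b}
  B2: | IN={b*b} | OUT={b*b, c-c}
  B3: | IN={b*b, c-c} | OUT={b*b, c-c}
  B4: | IN={b*b, c-c} | OUT={b*b, c-c}
  B5: | IN={b*b, c-c} | OUT={b*b}
  B6: | IN={b*b} | OUT={}
  B7: | IN={} | OUT={}
  B8: | IN={} | OUT={}
  B9: | IN={} | OUT={d*f}

Merge at B4: IN[B4] = OUT[B3] = {b*b, c-c}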